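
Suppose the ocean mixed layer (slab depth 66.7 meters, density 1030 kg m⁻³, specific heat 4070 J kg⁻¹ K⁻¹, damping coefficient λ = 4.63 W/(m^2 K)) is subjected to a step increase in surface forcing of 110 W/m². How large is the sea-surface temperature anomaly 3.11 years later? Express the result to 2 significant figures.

Areal heat capacity C = ρ c_p D = 1030 × 4070 × 66.7 = 2.80×10^8 J/(m^2 K).
τ = C / λ = 2.80×10^8 / 4.63 = 6.04×10^7 s.
Equilibrium anomaly ΔT_eq = F / λ = 110 / 4.63 = 23.8 K.
t = 3.11 years = 9.81×10^7 s, so t/τ = 1.63.
ΔT(t) = ΔT_eq (1 − e^(−t/τ)) = 23.8 × (1 − e^−1.63) = 19.1 K.

19 K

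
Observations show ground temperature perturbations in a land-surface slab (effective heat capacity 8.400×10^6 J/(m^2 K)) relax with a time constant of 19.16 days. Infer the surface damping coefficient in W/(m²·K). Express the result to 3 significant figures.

5.07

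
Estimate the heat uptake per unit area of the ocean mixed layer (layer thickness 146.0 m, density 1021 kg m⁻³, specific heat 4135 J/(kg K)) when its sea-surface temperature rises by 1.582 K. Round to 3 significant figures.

Areal heat capacity C = ρ c_p D = 1021 × 4135 × 146.0 = 6.16×10^8 J m⁻² K⁻¹.
ΔQ = C ΔT = 6.16×10^8 × 1.582 = 9.75×10^8 J/m².

9.75×10^8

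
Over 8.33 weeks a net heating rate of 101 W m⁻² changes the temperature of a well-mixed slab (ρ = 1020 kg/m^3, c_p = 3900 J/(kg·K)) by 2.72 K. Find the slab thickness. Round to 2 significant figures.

Heat input Q = F Δt = 101 × 5.04×10^6 s = 5.09×10^8 J/m².
Required areal heat capacity C = Q / ΔT = 1.87×10^8 J/(m²·K).
Depth D = C / (ρ c_p) = 1.87×10^8 / (1020 × 3900) = 47.0 m.

47 m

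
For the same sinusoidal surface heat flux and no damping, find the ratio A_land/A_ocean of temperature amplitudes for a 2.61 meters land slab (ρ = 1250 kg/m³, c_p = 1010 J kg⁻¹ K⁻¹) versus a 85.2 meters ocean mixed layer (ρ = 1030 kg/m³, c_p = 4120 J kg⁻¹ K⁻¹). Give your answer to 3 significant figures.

110

C_ocean = 1030 × 4120 × 85.2 = 3.62×10^8 J/(m²·K).
C_land = 1250 × 1010 × 2.61 = 3.30×10^6 J/(m²·K).
Undamped amplitude ∝ 1/C, so A_land/A_ocean = C_ocean/C_land = 110.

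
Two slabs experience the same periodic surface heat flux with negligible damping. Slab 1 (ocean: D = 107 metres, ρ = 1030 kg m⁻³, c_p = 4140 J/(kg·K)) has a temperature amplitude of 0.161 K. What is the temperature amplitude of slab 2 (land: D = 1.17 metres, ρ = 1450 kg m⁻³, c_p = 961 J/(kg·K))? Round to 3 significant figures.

45.1 K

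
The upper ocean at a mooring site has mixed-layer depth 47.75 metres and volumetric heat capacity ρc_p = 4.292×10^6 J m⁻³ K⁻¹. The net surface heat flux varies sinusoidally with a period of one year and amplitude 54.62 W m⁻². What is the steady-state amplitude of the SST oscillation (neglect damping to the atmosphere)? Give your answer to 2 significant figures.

1.3 K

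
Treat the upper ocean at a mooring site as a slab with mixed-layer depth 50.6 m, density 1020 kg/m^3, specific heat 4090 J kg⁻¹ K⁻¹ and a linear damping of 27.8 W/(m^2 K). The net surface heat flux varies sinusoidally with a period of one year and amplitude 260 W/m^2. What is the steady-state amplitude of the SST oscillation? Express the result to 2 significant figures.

Areal heat capacity C = ρ c_p D = 1020 × 4090 × 50.6 = 2.11×10^8 J m⁻² K⁻¹.
Angular frequency ω = 2π / T = 2π / 3.15×10^7 s = 1.99×10^-7 s⁻¹.
√((Cω)² + λ²) = √((42.1)² + 27.8²) = 50.4 W/(m²·K).
Amplitude A = F₀ / √((Cω)²+λ²) = 260 / 50.4 = 5.16 K.

5.2 K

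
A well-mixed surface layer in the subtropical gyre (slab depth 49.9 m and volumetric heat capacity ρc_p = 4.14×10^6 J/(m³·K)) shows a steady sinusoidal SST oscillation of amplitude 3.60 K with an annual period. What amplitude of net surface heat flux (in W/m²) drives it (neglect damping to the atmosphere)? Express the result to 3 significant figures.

Areal heat capacity C = ρc_p × D = 4.14×10^6 × 49.9 = 2.07×10^8 J m⁻² K⁻¹.
ω = 2π / 3.15×10^7 s = 1.99×10^-7 s⁻¹.
Cω = 2.07×10^8 × 1.99×10^-7 = 41.2 W/(m²·K).
F₀ = A × Cω = 3.60 × 41.2 = 148 W/m².

148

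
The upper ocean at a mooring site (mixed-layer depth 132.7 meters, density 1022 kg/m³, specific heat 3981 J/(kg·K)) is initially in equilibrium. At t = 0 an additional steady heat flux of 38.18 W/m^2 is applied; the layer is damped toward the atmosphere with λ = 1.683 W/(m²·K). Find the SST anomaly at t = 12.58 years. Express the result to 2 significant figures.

Areal heat capacity C = ρ c_p D = 1022 × 3981 × 132.7 = 5.40×10^8 J/(m²·K).
τ = C / λ = 5.40×10^8 / 1.683 = 3.21×10^8 s.
Equilibrium anomaly ΔT_eq = F / λ = 38.18 / 1.683 = 22.7 K.
t = 12.58 years = 3.97×10^8 s, so t/τ = 1.24.
ΔT(t) = ΔT_eq (1 − e^(−t/τ)) = 22.7 × (1 − e^−1.24) = 16.1 K.

16 K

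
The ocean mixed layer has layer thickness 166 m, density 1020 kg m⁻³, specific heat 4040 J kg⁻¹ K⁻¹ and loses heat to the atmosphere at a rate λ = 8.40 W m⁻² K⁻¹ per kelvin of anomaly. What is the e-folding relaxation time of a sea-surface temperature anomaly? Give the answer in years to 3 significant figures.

Areal heat capacity C = ρ c_p D = 1020 × 4040 × 166 = 6.84×10^8 J/(m²·K).
Relaxation time τ = C / λ = 6.84×10^8 / 8.40 = 8.14×10^7 s.
In years: 8.14×10^7 s / (3.156×10^7 s/year) = 2.58 years.

2.58 years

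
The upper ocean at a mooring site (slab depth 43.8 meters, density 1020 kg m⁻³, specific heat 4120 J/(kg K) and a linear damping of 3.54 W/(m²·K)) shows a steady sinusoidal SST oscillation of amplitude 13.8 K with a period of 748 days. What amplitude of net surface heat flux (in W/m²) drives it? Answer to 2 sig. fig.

Areal heat capacity C = ρ c_p D = 1020 × 4120 × 43.8 = 1.84×10^8 J/(m^2 K).
ω = 2π / 6.46×10^7 s = 9.72×10^-8 s⁻¹.
√((Cω)² + λ²) = √((17.9)² + 3.54²) = 18.2 W/(m²·K).
F₀ = A × √((Cω)²+λ²) = 13.8 × 18.2 = 252 W/m².

250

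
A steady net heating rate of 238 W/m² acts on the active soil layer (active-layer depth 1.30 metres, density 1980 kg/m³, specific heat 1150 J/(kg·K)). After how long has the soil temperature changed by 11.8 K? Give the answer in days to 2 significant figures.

Areal heat capacity C = ρ c_p D = 1980 × 1150 × 1.30 = 2.96×10^6 J/(m²·K).
Time required: Δt = C ΔT / F = 2.96×10^6 × 11.8 / 238 = 1.47×10^5 s.
In days: 1.47×10^5 s / (86400 s/day) = 1.70 days.

1.7 days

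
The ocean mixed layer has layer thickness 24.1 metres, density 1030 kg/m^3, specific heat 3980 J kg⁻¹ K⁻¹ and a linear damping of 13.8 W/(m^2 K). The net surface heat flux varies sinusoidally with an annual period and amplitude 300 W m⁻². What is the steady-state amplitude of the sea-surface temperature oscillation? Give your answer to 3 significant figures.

Areal heat capacity C = ρ c_p D = 1030 × 3980 × 24.1 = 9.88×10^7 J m⁻² K⁻¹.
Angular frequency ω = 2π / T = 2π / 3.15×10^7 s = 1.99×10^-7 s⁻¹.
√((Cω)² + λ²) = √((19.7)² + 13.8²) = 24.0 W/(m²·K).
Amplitude A = F₀ / √((Cω)²+λ²) = 300 / 24.0 = 12.5 K.

12.5 K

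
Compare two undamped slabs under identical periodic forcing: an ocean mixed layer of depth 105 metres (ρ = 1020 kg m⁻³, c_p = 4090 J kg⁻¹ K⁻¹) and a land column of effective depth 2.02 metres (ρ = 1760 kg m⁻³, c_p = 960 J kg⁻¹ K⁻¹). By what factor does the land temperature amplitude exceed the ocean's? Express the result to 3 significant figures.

C_ocean = 1020 × 4090 × 105 = 4.38×10^8 J/(m²·K).
C_land = 1760 × 960 × 2.02 = 3.41×10^6 J/(m²·K).
Undamped amplitude ∝ 1/C, so A_land/A_ocean = C_ocean/C_land = 128.

128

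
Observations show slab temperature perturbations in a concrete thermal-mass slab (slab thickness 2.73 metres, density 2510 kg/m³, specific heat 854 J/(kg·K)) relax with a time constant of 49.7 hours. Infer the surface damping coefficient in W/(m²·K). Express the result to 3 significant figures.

Areal heat capacity C = ρ c_p D = 2510 × 854 × 2.73 = 5.85×10^6 J/(m²·K).
τ = 49.7 hours = 1.79×10^5 s.
λ = C / τ = 5.85×10^6 / 1.79×10^5 = 32.7 W/(m²·K).

32.7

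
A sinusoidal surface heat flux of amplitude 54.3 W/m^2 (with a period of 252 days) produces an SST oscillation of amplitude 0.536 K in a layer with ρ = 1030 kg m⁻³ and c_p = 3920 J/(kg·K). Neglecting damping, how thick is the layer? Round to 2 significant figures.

87 m

ω = 2π / 2.18×10^7 s = 2.89×10^-7 s⁻¹.
Required C = F₀ / (A ω) = 54.3 / (0.536 × 2.89×10^-7) = 3.51×10^8 J/(m²·K).
D = C / (ρ c_p) = 3.51×10^8 / (1030 × 3920) = 86.9 m.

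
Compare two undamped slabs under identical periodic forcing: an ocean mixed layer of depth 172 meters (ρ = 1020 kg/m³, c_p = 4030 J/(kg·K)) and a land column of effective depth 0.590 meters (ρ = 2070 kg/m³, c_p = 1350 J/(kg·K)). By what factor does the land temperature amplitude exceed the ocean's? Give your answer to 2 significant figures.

430

C_ocean = 1020 × 4030 × 172 = 7.07×10^8 J/(m²·K).
C_land = 2070 × 1350 × 0.590 = 1.65×10^6 J/(m²·K).
Undamped amplitude ∝ 1/C, so A_land/A_ocean = C_ocean/C_land = 429.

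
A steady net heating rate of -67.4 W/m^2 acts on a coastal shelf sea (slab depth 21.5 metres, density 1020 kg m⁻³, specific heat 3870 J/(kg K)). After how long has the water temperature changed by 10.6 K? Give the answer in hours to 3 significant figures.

Areal heat capacity C = ρ c_p D = 1020 × 3870 × 21.5 = 8.49×10^7 J m⁻² K⁻¹.
Time required: Δt = C ΔT / F = 8.49×10^7 × -10.6 / -67.4 = 1.33×10^7 s.
In hours: 1.33×10^7 s / (3600 s/hour) = 3710 hours.

3710 hours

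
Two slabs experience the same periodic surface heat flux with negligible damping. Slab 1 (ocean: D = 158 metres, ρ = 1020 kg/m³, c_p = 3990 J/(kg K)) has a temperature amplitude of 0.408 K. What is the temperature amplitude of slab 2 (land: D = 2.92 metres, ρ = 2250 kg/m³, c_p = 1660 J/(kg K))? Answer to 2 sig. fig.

C_ocean = 6.43×10^8 J/(m²·K); C_land = 1.09×10^7 J/(m²·K).
A ∝ 1/C ⇒ A_land = A_ocean × C_ocean/C_land = 0.408 × 59.0 = 24.1 K.

24 K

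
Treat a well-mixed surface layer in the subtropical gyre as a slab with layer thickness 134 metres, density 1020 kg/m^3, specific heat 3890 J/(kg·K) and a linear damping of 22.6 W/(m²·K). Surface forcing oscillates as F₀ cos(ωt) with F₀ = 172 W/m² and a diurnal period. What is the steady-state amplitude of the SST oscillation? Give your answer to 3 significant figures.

0.00445 K

Areal heat capacity C = ρ c_p D = 1020 × 3890 × 134 = 5.32×10^8 J m⁻² K⁻¹.
Angular frequency ω = 2π / T = 2π / 86400 s = 7.27×10^-5 s⁻¹.
√((Cω)² + λ²) = √((38700)² + 22.6²) = 38700 W/(m²·K).
Amplitude A = F₀ / √((Cω)²+λ²) = 172 / 38700 = 0.00445 K.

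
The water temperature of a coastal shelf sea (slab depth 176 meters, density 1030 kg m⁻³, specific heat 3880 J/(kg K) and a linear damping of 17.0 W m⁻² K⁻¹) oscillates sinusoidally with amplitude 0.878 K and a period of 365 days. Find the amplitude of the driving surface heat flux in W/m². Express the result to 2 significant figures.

Areal heat capacity C = ρ c_p D = 1030 × 3880 × 176 = 7.03×10^8 J/(m^2 K).
ω = 2π / 3.15×10^7 s = 1.99×10^-7 s⁻¹.
√((Cω)² + λ²) = √((140)² + 17.0²) = 141 W/(m²·K).
F₀ = A × √((Cω)²+λ²) = 0.878 × 141 = 124 W/m².

120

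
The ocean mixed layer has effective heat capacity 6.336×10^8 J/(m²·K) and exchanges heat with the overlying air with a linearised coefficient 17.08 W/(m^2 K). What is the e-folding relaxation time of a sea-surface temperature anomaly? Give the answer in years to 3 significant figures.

1.18 years

Areal heat capacity C = 6.336×10^8 J/(m²·K) (given).
Relaxation time τ = C / λ = 6.34×10^8 / 17.08 = 3.71×10^7 s.
In years: 3.71×10^7 s / (3.156×10^7 s/year) = 1.18 years.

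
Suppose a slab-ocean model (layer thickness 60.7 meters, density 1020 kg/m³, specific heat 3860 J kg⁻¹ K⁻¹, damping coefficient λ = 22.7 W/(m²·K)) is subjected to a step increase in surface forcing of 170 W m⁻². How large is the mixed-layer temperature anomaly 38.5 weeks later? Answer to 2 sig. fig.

6.7 K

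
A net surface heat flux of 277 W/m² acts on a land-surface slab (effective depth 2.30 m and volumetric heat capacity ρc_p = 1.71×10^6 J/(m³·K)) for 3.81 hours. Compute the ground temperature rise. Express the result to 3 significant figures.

Areal heat capacity C = ρc_p × D = 1.71×10^6 × 2.30 = 3.93×10^6 J/(m^2 K).
Net heat input Q = F Δt = 277 × (3.81 hours × 3600 s/hour) = 3.80×10^6 J/m².
ΔT = Q / C = 3.80×10^6 / 3.93×10^6 = 0.966 K.

0.966 K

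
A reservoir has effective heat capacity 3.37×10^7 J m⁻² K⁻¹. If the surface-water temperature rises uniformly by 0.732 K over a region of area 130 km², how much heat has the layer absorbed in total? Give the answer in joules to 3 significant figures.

3.21×10^15 J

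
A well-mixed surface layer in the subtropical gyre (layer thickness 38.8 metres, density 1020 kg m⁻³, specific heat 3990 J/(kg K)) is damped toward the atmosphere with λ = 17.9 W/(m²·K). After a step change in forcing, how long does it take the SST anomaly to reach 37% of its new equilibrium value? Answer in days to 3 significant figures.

Areal heat capacity C = ρ c_p D = 1020 × 3990 × 38.8 = 1.58×10^8 J/(m²·K).
τ = C / λ = 1.58×10^8 / 17.9 = 8.82×10^6 s.
Fraction reached: 1 − e^(−t/τ) = 0.37 ⇒ t = −τ ln(1 − 0.37) = τ × 0.462.
t = 4.08×10^6 s = 47.2 days.

47.2 days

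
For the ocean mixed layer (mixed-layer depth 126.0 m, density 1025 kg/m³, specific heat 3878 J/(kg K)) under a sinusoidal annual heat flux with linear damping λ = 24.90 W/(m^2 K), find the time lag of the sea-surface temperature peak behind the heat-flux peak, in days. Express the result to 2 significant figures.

Areal heat capacity C = ρ c_p D = 1025 × 3878 × 126.0 = 5.01×10^8 J/(m²·K).
ω = 2π / 3.15×10^7 s = 1.99×10^-7 s⁻¹.
Phase lag φ = arctan(Cω/λ) = arctan(99.8/24.90) = 1.33 rad.
Time lag = φ / ω = 1.33 / 1.99×10^-7 = 6.66×10^6 s = 77.0 days.

77 days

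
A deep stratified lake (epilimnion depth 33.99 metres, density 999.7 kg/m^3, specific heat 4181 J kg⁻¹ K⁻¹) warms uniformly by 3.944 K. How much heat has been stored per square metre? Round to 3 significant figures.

Areal heat capacity C = ρ c_p D = 999.7 × 4181 × 33.99 = 1.42×10^8 J/(m²·K).
ΔQ = C ΔT = 1.42×10^8 × 3.944 = 5.60×10^8 J/m².

5.60×10^8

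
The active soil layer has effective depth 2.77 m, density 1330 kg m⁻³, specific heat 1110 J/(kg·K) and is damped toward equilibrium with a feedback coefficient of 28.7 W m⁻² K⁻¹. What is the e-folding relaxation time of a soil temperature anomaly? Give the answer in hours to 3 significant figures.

Areal heat capacity C = ρ c_p D = 1330 × 1110 × 2.77 = 4.09×10^6 J/(m^2 K).
Relaxation time τ = C / λ = 4.09×10^6 / 28.7 = 1.42×10^5 s.
In hours: 1.42×10^5 s / (3600 s/hour) = 39.6 hours.

39.6 hours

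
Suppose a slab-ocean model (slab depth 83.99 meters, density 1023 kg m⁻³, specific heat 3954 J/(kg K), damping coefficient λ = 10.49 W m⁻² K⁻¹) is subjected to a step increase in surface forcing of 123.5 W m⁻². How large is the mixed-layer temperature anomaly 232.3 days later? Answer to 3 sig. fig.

Areal heat capacity C = ρ c_p D = 1023 × 3954 × 83.99 = 3.40×10^8 J/(m^2 K).
τ = C / λ = 3.40×10^8 / 10.49 = 3.24×10^7 s.
Equilibrium anomaly ΔT_eq = F / λ = 123.5 / 10.49 = 11.8 K.
t = 232.3 days = 2.01×10^7 s, so t/τ = 0.620.
ΔT(t) = ΔT_eq (1 − e^(−t/τ)) = 11.8 × (1 − e^−0.620) = 5.44 K.

5.44 K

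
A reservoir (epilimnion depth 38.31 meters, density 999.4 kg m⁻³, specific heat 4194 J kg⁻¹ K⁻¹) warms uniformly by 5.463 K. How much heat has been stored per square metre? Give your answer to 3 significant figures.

Areal heat capacity C = ρ c_p D = 999.4 × 4194 × 38.31 = 1.61×10^8 J/(m²·K).
ΔQ = C ΔT = 1.61×10^8 × 5.463 = 8.77×10^8 J/m².

8.77×10^8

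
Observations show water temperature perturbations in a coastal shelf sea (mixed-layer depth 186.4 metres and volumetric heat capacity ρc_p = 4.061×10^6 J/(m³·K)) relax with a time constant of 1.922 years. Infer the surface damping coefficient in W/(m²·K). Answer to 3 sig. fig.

12.5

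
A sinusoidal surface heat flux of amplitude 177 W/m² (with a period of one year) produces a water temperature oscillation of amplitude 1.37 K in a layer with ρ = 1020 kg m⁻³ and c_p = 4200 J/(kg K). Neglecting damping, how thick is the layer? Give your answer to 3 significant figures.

151 m

ω = 2π / 3.15×10^7 s = 1.99×10^-7 s⁻¹.
Required C = F₀ / (A ω) = 177 / (1.37 × 1.99×10^-7) = 6.48×10^8 J/(m²·K).
D = C / (ρ c_p) = 6.48×10^8 / (1020 × 4200) = 151 m.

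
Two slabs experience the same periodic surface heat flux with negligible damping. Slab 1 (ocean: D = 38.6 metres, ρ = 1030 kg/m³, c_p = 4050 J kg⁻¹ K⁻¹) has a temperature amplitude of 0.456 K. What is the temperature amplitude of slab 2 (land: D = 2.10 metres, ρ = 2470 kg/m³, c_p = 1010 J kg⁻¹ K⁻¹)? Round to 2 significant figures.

14 K

C_ocean = 1.61×10^8 J/(m²·K); C_land = 5.24×10^6 J/(m²·K).
A ∝ 1/C ⇒ A_land = A_ocean × C_ocean/C_land = 0.456 × 30.7 = 14.0 K.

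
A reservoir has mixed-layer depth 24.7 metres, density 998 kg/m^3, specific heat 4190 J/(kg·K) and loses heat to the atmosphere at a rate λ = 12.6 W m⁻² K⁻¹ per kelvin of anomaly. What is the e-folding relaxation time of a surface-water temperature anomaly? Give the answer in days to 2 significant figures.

95 days

Areal heat capacity C = ρ c_p D = 998 × 4190 × 24.7 = 1.03×10^8 J m⁻² K⁻¹.
Relaxation time τ = C / λ = 1.03×10^8 / 12.6 = 8.20×10^6 s.
In days: 8.20×10^6 s / (86400 s/day) = 94.9 days.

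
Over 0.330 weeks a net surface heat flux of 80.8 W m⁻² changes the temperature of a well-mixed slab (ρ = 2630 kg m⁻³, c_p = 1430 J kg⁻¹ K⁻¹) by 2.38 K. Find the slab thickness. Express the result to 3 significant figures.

1.80 m

Heat input Q = F Δt = 80.8 × 2.00×10^5 s = 1.61×10^7 J/m².
Required areal heat capacity C = Q / ΔT = 6.78×10^6 J/(m²·K).
Depth D = C / (ρ c_p) = 6.78×10^6 / (2630 × 1430) = 1.80 m.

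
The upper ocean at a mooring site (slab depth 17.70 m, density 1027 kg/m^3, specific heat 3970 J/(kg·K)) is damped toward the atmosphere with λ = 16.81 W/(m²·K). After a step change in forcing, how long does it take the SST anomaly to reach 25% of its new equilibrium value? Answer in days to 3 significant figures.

Areal heat capacity C = ρ c_p D = 1027 × 3970 × 17.70 = 7.22×10^7 J m⁻² K⁻¹.
τ = C / λ = 7.22×10^7 / 16.81 = 4.29×10^6 s.
Fraction reached: 1 − e^(−t/τ) = 0.25 ⇒ t = −τ ln(1 − 0.25) = τ × 0.288.
t = 1.24×10^6 s = 14.3 days.

14.3 days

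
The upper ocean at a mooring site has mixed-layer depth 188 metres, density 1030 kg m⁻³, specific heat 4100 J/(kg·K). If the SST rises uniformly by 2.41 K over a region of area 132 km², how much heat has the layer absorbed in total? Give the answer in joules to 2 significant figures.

2.5×10^17 J

Areal heat capacity C = ρ c_p D = 1030 × 4100 × 188 = 7.94×10^8 J/(m²·K).
Heat per unit area: q = C ΔT = 7.94×10^8 × 2.41 = 1.91×10^9 J/m².
Total heat: Q = q × A = 1.91×10^9 × (132 × 10⁶ m²) = 2.53×10^17 J.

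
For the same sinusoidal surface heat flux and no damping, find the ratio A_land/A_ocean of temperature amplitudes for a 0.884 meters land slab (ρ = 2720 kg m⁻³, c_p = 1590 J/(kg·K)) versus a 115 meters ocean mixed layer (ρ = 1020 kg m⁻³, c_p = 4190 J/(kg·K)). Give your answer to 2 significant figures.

130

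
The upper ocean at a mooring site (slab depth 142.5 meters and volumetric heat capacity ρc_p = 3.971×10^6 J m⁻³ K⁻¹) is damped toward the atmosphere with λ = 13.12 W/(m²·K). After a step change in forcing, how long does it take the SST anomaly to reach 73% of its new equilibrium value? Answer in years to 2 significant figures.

Areal heat capacity C = ρc_p × D = 3.971×10^6 × 142.5 = 5.66×10^8 J/(m²·K).
τ = C / λ = 5.66×10^8 / 13.12 = 4.31×10^7 s.
Fraction reached: 1 − e^(−t/τ) = 0.73 ⇒ t = −τ ln(1 − 0.73) = τ × 1.31.
t = 5.65×10^7 s = 1.79 years.

1.8 years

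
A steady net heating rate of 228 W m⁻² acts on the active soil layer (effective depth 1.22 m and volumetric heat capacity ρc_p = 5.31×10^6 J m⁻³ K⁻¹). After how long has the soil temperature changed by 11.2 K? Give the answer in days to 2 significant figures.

3.7 days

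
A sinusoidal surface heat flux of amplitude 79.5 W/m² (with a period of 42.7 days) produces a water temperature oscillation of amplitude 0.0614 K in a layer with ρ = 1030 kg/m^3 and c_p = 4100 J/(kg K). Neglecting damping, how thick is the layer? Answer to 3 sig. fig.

ω = 2π / 3.69×10^6 s = 1.70×10^-6 s⁻¹.
Required C = F₀ / (A ω) = 79.5 / (0.0614 × 1.70×10^-6) = 7.60×10^8 J/(m²·K).
D = C / (ρ c_p) = 7.60×10^8 / (1030 × 4100) = 180 m.

180 m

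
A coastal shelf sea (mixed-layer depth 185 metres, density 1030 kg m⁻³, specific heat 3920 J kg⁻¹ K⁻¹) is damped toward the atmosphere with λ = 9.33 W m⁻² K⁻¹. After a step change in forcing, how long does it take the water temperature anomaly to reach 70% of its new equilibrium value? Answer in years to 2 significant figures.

3.1 years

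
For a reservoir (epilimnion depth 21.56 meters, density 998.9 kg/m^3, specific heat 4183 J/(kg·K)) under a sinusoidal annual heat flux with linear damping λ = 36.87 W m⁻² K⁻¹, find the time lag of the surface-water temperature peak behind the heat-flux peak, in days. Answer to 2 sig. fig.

26 days

Areal heat capacity C = ρ c_p D = 998.9 × 4183 × 21.56 = 9.01×10^7 J/(m^2 K).
ω = 2π / 3.15×10^7 s = 1.99×10^-7 s⁻¹.
Phase lag φ = arctan(Cω/λ) = arctan(17.9/36.87) = 0.453 rad.
Time lag = φ / ω = 0.453 / 1.99×10^-7 = 2.27×10^6 s = 26.3 days.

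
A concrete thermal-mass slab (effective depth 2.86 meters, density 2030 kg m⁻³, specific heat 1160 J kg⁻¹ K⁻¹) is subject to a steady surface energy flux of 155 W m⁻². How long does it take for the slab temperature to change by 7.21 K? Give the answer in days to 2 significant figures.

Areal heat capacity C = ρ c_p D = 2030 × 1160 × 2.86 = 6.73×10^6 J/(m^2 K).
Time required: Δt = C ΔT / F = 6.73×10^6 × 7.21 / 155 = 3.13×10^5 s.
In days: 3.13×10^5 s / (86400 s/day) = 3.63 days.

3.6 days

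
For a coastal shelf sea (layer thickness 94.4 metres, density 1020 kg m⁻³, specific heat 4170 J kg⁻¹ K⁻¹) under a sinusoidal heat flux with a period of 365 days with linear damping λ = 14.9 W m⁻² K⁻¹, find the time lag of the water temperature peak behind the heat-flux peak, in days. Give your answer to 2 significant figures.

Areal heat capacity C = ρ c_p D = 1020 × 4170 × 94.4 = 4.02×10^8 J m⁻² K⁻¹.
ω = 2π / 3.15×10^7 s = 1.99×10^-7 s⁻¹.
Phase lag φ = arctan(Cω/λ) = arctan(80.0/14.9) = 1.39 rad.
Time lag = φ / ω = 1.39 / 1.99×10^-7 = 6.96×10^6 s = 80.6 days.

81 days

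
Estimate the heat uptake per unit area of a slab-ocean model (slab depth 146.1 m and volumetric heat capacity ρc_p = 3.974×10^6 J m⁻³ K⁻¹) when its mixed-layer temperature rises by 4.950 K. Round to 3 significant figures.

Areal heat capacity C = ρc_p × D = 3.974×10^6 × 146.1 = 5.81×10^8 J/(m²·K).
ΔQ = C ΔT = 5.81×10^8 × 4.950 = 2.87×10^9 J/m².

2.87×10^9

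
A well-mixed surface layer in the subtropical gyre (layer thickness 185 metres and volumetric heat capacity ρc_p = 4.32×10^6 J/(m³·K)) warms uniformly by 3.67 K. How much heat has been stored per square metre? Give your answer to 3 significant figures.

Areal heat capacity C = ρc_p × D = 4.32×10^6 × 185 = 7.99×10^8 J/(m²·K).
ΔQ = C ΔT = 7.99×10^8 × 3.67 = 2.93×10^9 J/m².

2.93×10^9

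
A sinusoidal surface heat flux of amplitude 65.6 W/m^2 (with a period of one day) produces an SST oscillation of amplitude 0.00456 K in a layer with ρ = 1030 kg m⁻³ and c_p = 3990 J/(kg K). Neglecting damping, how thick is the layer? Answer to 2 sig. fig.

48 m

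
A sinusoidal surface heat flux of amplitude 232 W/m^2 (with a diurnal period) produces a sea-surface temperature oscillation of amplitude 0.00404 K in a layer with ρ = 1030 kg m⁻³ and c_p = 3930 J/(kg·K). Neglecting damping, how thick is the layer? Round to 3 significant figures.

195 m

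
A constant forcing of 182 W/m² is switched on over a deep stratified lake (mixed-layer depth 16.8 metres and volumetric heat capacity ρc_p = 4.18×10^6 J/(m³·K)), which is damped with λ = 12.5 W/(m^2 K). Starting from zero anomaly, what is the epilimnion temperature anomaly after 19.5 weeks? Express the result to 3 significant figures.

Areal heat capacity C = ρc_p × D = 4.18×10^6 × 16.8 = 7.02×10^7 J m⁻² K⁻¹.
τ = C / λ = 7.02×10^7 / 12.5 = 5.62×10^6 s.
Equilibrium anomaly ΔT_eq = F / λ = 182 / 12.5 = 14.6 K.
t = 19.5 weeks = 1.18×10^7 s, so t/τ = 2.10.
ΔT(t) = ΔT_eq (1 − e^(−t/τ)) = 14.6 × (1 − e^−2.10) = 12.8 K.

12.8 K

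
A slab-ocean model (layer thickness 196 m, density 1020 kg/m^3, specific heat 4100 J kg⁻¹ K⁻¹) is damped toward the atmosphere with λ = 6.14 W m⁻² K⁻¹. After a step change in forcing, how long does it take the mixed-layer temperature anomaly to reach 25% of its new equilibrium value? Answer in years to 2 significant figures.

1.2 years

Areal heat capacity C = ρ c_p D = 1020 × 4100 × 196 = 8.20×10^8 J/(m²·K).
τ = C / λ = 8.20×10^8 / 6.14 = 1.33×10^8 s.
Fraction reached: 1 − e^(−t/τ) = 0.25 ⇒ t = −τ ln(1 − 0.25) = τ × 0.288.
t = 3.84×10^7 s = 1.22 years.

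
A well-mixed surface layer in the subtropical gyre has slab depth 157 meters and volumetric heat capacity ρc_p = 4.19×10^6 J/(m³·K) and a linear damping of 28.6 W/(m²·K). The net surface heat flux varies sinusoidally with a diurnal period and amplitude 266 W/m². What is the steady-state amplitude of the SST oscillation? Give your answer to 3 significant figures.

0.00556 K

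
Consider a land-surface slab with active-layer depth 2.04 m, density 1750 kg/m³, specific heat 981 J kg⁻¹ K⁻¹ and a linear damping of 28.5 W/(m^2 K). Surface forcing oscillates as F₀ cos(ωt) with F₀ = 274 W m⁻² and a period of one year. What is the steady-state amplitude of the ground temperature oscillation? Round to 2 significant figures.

Areal heat capacity C = ρ c_p D = 1750 × 981 × 2.04 = 3.50×10^6 J/(m^2 K).
Angular frequency ω = 2π / T = 2π / 3.15×10^7 s = 1.99×10^-7 s⁻¹.
√((Cω)² + λ²) = √((0.698)² + 28.5²) = 28.5 W/(m²·K).
Amplitude A = F₀ / √((Cω)²+λ²) = 274 / 28.5 = 9.61 K.

9.6 K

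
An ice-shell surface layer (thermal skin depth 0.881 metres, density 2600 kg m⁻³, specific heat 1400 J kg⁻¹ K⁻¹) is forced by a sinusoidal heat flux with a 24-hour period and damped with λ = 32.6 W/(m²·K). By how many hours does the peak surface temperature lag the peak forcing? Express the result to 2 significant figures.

5.5 hours

Areal heat capacity C = ρ c_p D = 2600 × 1400 × 0.881 = 3.21×10^6 J/(m²·K).
ω = 2π / 86400 s = 7.27×10^-5 s⁻¹.
Phase lag φ = arctan(Cω/λ) = arctan(233/32.6) = 1.43 rad.
Time lag = φ / ω = 1.43 / 7.27×10^-5 = 19700 s = 5.47 hours.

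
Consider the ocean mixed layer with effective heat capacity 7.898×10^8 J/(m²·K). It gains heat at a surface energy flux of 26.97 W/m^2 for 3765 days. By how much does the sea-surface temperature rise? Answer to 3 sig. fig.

11.1 K

Areal heat capacity C = 7.898×10^8 J/(m²·K) (given).
Net heat input Q = F Δt = 26.97 × (3765 days × 86400 s/day) = 8.77×10^9 J/m².
ΔT = Q / C = 8.77×10^9 / 7.90×10^8 = 11.1 K.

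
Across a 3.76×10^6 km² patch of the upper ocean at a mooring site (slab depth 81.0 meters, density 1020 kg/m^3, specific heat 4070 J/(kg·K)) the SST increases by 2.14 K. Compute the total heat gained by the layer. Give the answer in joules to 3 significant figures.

Areal heat capacity C = ρ c_p D = 1020 × 4070 × 81.0 = 3.36×10^8 J/(m²·K).
Heat per unit area: q = C ΔT = 3.36×10^8 × 2.14 = 7.20×10^8 J/m².
Total heat: Q = q × A = 7.20×10^8 × (3.76×10^6 × 10⁶ m²) = 2.71×10^21 J.

2.71×10^21 J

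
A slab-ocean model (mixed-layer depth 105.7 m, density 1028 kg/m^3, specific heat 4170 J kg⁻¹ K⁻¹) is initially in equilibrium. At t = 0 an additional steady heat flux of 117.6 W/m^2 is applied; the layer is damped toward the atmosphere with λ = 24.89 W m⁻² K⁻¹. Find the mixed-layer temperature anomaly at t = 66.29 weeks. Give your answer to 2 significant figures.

Areal heat capacity C = ρ c_p D = 1028 × 4170 × 105.7 = 4.53×10^8 J/(m²·K).
τ = C / λ = 4.53×10^8 / 24.89 = 1.82×10^7 s.
Equilibrium anomaly ΔT_eq = F / λ = 117.6 / 24.89 = 4.72 K.
t = 66.29 weeks = 4.01×10^7 s, so t/τ = 2.20.
ΔT(t) = ΔT_eq (1 − e^(−t/τ)) = 4.72 × (1 − e^−2.20) = 4.20 K.

4.2 K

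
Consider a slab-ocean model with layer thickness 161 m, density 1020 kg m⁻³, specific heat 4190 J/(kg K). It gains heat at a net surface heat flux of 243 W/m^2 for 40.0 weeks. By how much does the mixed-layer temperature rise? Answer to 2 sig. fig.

8.5 K

Areal heat capacity C = ρ c_p D = 1020 × 4190 × 161 = 6.88×10^8 J m⁻² K⁻¹.
Net heat input Q = F Δt = 243 × (40.0 weeks × 6.048×10^5 s/week) = 5.88×10^9 J/m².
ΔT = Q / C = 5.88×10^9 / 6.88×10^8 = 8.54 K.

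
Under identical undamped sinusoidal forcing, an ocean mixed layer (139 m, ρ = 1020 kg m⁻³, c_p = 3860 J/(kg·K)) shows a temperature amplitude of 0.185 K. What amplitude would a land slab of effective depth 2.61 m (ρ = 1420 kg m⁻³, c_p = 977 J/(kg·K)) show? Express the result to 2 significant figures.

28 K

C_ocean = 5.47×10^8 J/(m²·K); C_land = 3.62×10^6 J/(m²·K).
A ∝ 1/C ⇒ A_land = A_ocean × C_ocean/C_land = 0.185 × 151 = 28.0 K.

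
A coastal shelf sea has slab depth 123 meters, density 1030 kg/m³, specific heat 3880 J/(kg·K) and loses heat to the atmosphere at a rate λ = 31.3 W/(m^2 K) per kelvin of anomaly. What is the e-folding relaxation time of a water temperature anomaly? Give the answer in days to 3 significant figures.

182 days

Areal heat capacity C = ρ c_p D = 1030 × 3880 × 123 = 4.92×10^8 J/(m^2 K).
Relaxation time τ = C / λ = 4.92×10^8 / 31.3 = 1.57×10^7 s.
In days: 1.57×10^7 s / (86400 s/day) = 182 days.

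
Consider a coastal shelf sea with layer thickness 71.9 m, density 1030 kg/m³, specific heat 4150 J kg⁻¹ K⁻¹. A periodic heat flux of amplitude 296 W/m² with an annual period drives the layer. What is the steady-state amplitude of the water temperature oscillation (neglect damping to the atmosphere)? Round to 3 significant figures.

4.83 K

Areal heat capacity C = ρ c_p D = 1030 × 4150 × 71.9 = 3.07×10^8 J/(m^2 K).
Angular frequency ω = 2π / T = 2π / 3.15×10^7 s = 1.99×10^-7 s⁻¹.
Cω = 3.07×10^8 × 1.99×10^-7 = 61.2 W/(m²·K).
Amplitude A = F₀ / (Cω) = 296 / 61.2 = 4.83 K.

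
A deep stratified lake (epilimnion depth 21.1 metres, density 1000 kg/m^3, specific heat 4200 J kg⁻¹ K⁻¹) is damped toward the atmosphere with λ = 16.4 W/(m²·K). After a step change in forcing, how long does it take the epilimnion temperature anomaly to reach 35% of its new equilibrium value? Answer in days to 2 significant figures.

Areal heat capacity C = ρ c_p D = 1000 × 4200 × 21.1 = 8.86×10^7 J/(m^2 K).
τ = C / λ = 8.86×10^7 / 16.4 = 5.40×10^6 s.
Fraction reached: 1 − e^(−t/τ) = 0.35 ⇒ t = −τ ln(1 − 0.35) = τ × 0.431.
t = 2.33×10^6 s = 26.9 days.

27 days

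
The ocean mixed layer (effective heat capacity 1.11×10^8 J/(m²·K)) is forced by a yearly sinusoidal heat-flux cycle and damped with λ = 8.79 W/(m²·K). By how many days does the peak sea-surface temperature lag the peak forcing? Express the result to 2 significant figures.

69 days

Areal heat capacity C = 1.11×10^8 J/(m²·K) (given).
ω = 2π / 3.15×10^7 s = 1.99×10^-7 s⁻¹.
Phase lag φ = arctan(Cω/λ) = arctan(22.1/8.79) = 1.19 rad.
Time lag = φ / ω = 1.19 / 1.99×10^-7 = 5.99×10^6 s = 69.3 days.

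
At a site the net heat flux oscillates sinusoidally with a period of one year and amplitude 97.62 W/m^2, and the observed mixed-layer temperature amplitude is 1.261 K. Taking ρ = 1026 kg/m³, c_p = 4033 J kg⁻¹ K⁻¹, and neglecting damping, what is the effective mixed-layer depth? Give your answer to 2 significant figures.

94 m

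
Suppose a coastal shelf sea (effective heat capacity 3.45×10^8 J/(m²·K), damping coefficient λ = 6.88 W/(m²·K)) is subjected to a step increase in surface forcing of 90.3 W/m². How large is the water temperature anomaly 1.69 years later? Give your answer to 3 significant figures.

8.59 K

Areal heat capacity C = 3.45×10^8 J/(m²·K) (given).
τ = C / λ = 3.45×10^8 / 6.88 = 5.01×10^7 s.
Equilibrium anomaly ΔT_eq = F / λ = 90.3 / 6.88 = 13.1 K.
t = 1.69 years = 5.33×10^7 s, so t/τ = 1.06.
ΔT(t) = ΔT_eq (1 − e^(−t/τ)) = 13.1 × (1 − e^−1.06) = 8.59 K.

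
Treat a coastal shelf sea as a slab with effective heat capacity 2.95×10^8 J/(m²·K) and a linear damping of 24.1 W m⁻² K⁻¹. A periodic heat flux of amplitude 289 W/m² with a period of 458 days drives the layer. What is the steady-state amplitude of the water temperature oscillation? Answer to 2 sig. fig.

Areal heat capacity C = 2.95×10^8 J/(m²·K) (given).
Angular frequency ω = 2π / T = 2π / 3.96×10^7 s = 1.59×10^-7 s⁻¹.
√((Cω)² + λ²) = √((46.8)² + 24.1²) = 52.7 W/(m²·K).
Amplitude A = F₀ / √((Cω)²+λ²) = 289 / 52.7 = 5.49 K.

5.5 K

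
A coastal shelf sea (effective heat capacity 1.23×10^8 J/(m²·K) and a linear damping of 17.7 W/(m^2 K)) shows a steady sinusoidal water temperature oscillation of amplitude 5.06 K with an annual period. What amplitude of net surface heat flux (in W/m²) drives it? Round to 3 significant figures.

153

Areal heat capacity C = 1.23×10^8 J/(m²·K) (given).
ω = 2π / 3.15×10^7 s = 1.99×10^-7 s⁻¹.
√((Cω)² + λ²) = √((24.5)² + 17.7²) = 30.2 W/(m²·K).
F₀ = A × √((Cω)²+λ²) = 5.06 × 30.2 = 153 W/m².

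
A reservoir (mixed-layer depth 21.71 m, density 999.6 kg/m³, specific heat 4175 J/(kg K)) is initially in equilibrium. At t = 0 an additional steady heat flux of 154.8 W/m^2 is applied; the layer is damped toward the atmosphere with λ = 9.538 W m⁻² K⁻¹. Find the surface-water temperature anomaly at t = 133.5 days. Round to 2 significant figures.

11 K

Areal heat capacity C = ρ c_p D = 999.6 × 4175 × 21.71 = 9.06×10^7 J/(m^2 K).
τ = C / λ = 9.06×10^7 / 9.538 = 9.50×10^6 s.
Equilibrium anomaly ΔT_eq = F / λ = 154.8 / 9.538 = 16.2 K.
t = 133.5 days = 1.15×10^7 s, so t/τ = 1.21.
ΔT(t) = ΔT_eq (1 − e^(−t/τ)) = 16.2 × (1 − e^−1.21) = 11.4 K.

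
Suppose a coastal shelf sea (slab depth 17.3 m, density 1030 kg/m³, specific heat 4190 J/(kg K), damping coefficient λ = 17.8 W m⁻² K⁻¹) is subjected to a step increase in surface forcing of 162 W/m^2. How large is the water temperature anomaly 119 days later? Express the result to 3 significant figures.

8.32 K

Areal heat capacity C = ρ c_p D = 1030 × 4190 × 17.3 = 7.47×10^7 J/(m²·K).
τ = C / λ = 7.47×10^7 / 17.8 = 4.19×10^6 s.
Equilibrium anomaly ΔT_eq = F / λ = 162 / 17.8 = 9.10 K.
t = 119 days = 1.03×10^7 s, so t/τ = 2.45.
ΔT(t) = ΔT_eq (1 − e^(−t/τ)) = 9.10 × (1 − e^−2.45) = 8.32 K.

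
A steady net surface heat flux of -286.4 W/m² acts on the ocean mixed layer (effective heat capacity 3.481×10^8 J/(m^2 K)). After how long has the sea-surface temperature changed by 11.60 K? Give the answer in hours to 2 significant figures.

3900 hours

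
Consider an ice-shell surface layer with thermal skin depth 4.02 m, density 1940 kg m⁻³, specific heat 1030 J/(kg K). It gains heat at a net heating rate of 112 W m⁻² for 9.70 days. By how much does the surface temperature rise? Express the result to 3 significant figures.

11.7 K

Areal heat capacity C = ρ c_p D = 1940 × 1030 × 4.02 = 8.03×10^6 J m⁻² K⁻¹.
Net heat input Q = F Δt = 112 × (9.70 days × 86400 s/day) = 9.39×10^7 J/m².
ΔT = Q / C = 9.39×10^7 / 8.03×10^6 = 11.7 K.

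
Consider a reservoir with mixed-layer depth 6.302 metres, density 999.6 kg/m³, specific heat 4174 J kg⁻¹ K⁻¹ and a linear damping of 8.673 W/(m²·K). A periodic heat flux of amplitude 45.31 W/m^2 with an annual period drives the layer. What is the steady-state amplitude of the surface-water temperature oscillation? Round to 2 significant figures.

Areal heat capacity C = ρ c_p D = 999.6 × 4174 × 6.302 = 2.63×10^7 J/(m²·K).
Angular frequency ω = 2π / T = 2π / 3.15×10^7 s = 1.99×10^-7 s⁻¹.
√((Cω)² + λ²) = √((5.24)² + 8.673²) = 10.1 W/(m²·K).
Amplitude A = F₀ / √((Cω)²+λ²) = 45.31 / 10.1 = 4.47 K.

4.5 K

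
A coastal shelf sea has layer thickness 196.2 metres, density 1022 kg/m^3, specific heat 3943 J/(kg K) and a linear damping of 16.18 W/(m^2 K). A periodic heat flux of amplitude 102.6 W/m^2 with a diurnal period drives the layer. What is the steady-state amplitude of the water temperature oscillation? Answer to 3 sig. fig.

0.00178 K

Areal heat capacity C = ρ c_p D = 1022 × 3943 × 196.2 = 7.91×10^8 J/(m^2 K).
Angular frequency ω = 2π / T = 2π / 86400 s = 7.27×10^-5 s⁻¹.
√((Cω)² + λ²) = √((57500)² + 16.18²) = 57500 W/(m²·K).
Amplitude A = F₀ / √((Cω)²+λ²) = 102.6 / 57500 = 0.00178 K.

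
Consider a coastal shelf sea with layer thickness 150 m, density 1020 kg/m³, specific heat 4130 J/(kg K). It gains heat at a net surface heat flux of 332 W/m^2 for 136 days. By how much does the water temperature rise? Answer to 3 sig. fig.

6.17 K

Areal heat capacity C = ρ c_p D = 1020 × 4130 × 150 = 6.32×10^8 J m⁻² K⁻¹.
Net heat input Q = F Δt = 332 × (136 days × 86400 s/day) = 3.90×10^9 J/m².
ΔT = Q / C = 3.90×10^9 / 6.32×10^8 = 6.17 K.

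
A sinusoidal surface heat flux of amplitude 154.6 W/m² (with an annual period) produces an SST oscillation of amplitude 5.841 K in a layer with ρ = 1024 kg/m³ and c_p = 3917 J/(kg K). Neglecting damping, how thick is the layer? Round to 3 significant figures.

33.1 m

ω = 2π / 3.15×10^7 s = 1.99×10^-7 s⁻¹.
Required C = F₀ / (A ω) = 154.6 / (5.841 × 1.99×10^-7) = 1.33×10^8 J/(m²·K).
D = C / (ρ c_p) = 1.33×10^8 / (1024 × 3917) = 33.1 m.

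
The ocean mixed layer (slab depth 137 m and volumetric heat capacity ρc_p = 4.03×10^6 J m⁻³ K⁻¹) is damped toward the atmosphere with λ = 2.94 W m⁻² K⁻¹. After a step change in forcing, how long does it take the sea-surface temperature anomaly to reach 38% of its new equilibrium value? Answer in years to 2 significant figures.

2.8 years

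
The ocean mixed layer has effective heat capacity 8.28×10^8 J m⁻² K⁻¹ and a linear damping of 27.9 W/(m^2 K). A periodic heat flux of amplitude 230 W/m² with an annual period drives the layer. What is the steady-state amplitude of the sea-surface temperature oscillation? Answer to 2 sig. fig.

1.4 K

Areal heat capacity C = 8.28×10^8 J m⁻² K⁻¹ (given).
Angular frequency ω = 2π / T = 2π / 3.15×10^7 s = 1.99×10^-7 s⁻¹.
√((Cω)² + λ²) = √((165)² + 27.9²) = 167 W/(m²·K).
Amplitude A = F₀ / √((Cω)²+λ²) = 230 / 167 = 1.37 K.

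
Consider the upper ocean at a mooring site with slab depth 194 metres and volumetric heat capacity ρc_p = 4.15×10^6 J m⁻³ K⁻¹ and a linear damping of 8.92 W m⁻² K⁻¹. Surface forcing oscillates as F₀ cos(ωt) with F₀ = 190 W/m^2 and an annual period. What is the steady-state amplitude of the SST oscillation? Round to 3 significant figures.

1.18 K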